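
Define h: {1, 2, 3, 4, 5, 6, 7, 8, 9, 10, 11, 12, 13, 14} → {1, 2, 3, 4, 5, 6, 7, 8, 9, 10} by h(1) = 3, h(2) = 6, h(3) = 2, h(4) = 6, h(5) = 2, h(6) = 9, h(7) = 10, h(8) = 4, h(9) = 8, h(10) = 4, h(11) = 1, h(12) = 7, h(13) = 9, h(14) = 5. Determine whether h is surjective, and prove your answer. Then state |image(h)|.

10

Every element of the codomain has a preimage: 1 = h(11), 2 = h(3), 3 = h(1), 4 = h(8), 5 = h(14), 6 = h(2), 7 = h(12), 8 = h(9), 9 = h(6), 10 = h(7).
Therefore h is surjective.
The image of h is {1, 2, 3, 4, 5, 6, 7, 8, 9, 10}, which has 10 elements.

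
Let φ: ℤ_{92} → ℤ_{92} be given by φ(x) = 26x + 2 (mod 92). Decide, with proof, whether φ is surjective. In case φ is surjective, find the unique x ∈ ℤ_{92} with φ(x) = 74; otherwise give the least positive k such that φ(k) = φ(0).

46

Since gcd(26, 92) = 2, we have 26x ≡ 0 (mod 2) for all x, so φ(x) ≡ 0 (mod 2).
But 1 ≢ 0 (mod 2), so 1 ∈ ℤ_{92} has no preimage. Therefore φ is not surjective.
Since φ is not surjective, we find the least positive k with φ(k) = φ(0): this means 26k ≡ 0 (mod 92), i.e. 92 ∣ 26k. Since gcd(26, 92) = 2, dividing through by 2 this holds exactly when 46 ∣ 13k, and as gcd(13, 46) = 1, exactly when 46 ∣ k.
The smallest positive such k is 46.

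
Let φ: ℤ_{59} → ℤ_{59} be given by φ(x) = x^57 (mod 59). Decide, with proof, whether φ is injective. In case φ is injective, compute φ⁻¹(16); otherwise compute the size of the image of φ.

48

Since 59 is prime, the nonzero elements of ℤ_{59} form a cyclic group of order 58.
As gcd(57, 58) = 1, raising to the 57th power is a bijection on this group: if u^57 ≡ v^57 then (uv^{−1})^57 = 1, and the only element of order dividing gcd(57, 58) = 1 is 1, so u = v.
With φ(0) = 0 this makes φ injective on all of ℤ_{59}, hence bijective (finite equal-size domain and codomain). In particular φ is injective.
Since φ is injective, we find the preimage of 16. The inverse of x ↦ x^57 on (ℤ_{59})^× is x ↦ x^57, because 57·57 = 3249 = 56·58 + 1 ≡ 1 (mod 58) and x^{58} = 1 for x ≠ 0 (Fermat). So φ⁻¹(16) = 16^57 mod 59.
Repeated squaring mod 59: 16^1 ≡ 16, 16^2 ≡ 16² = 256 ≡ 20, 16^4 ≡ 20² = 400 ≡ 46, 16^8 ≡ 46² = 2116 ≡ 51, 16^16 ≡ 51² = 2601 ≡ 5, 16^32 ≡ 5² = 25. Since 57 = 32 + 16 + 8 + 1, 16^57 ≡ 25·5·51·16: 25·5 = 125 ≡ 7, then 7·51 = 357 ≡ 3, then 3·16 = 48. So 16^57 ≡ 48 (mod 59).
Hence φ⁻¹(16) = 48.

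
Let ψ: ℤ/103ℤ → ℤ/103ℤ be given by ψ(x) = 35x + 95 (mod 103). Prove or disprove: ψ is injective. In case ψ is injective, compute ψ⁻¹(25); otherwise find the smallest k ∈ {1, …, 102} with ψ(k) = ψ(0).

Recall that ψ is injective when ψ(s) = ψ(t) forces s = t.
If ψ(s) = ψ(t), then 35s ≡ 35t (mod 103). Because gcd(35, 103) = 1, we may cancel 35 to get s ≡ t (mod 103).
So ψ is injective.
We now compute 35⁻¹ mod 103 explicitly. Euclid's algorithm: 103 = 2·35 + 33, 35 = 1·33 + 2, 33 = 16·2 + 1; back-substituting gives 1 = 53·35 − 18·103, so 35⁻¹ ≡ 53 (mod 103).
Since ψ is injective, we compute ψ⁻¹(25): solve 35x + 95 ≡ 25 (mod 103), i.e. 35x ≡ 33 (mod 103).
Multiplying by 35⁻¹ = 53 gives x ≡ 53·33 = 1749 = 16·103 + 101 ≡ 101 (mod 103).
Check: ψ(101) = 35·101 + 95 = 3630 = 35·103 + 25 ≡ 25 (mod 103).

101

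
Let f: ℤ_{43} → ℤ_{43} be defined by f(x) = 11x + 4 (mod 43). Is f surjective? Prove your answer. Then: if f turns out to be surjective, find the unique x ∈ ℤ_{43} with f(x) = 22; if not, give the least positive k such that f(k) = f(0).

Since gcd(11, 43) = 1, 11 is invertible modulo 43. Euclid's algorithm: 43 = 3·11 + 10, 11 = 1·10 + 1; back-substituting gives 1 = 4·11 − 1·43, so 11⁻¹ ≡ 4 (mod 43).
Then y ↦ 4(y − 4) is a two-sided inverse to f, so every y ∈ ℤ_{43} has a preimage.
Hence f is surjective.
Since f is surjective, we find f⁻¹(22): we need 11x ≡ 22 − 4 ≡ 18 (mod 43). Using 11⁻¹ = 4: x ≡ 4·18 = 72 = 1·43 + 29, so x = 29.
Check: f(29) = 11·29 + 4 = 323 = 7·43 + 22 ≡ 22 (mod 43).

29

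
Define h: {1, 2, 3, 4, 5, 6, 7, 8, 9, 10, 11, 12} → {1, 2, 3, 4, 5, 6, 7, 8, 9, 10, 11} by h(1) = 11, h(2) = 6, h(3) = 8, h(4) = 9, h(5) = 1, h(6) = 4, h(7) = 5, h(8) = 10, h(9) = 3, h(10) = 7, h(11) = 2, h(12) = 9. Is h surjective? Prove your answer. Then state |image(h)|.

11

Every element of the codomain has a preimage: 1 = h(5), 2 = h(11), 3 = h(9), 4 = h(6), 5 = h(7), 6 = h(2), 7 = h(10), 8 = h(3), 9 = h(4), 10 = h(8), 11 = h(1).
So h is surjective.
The image of h is {1, 2, 3, 4, 5, 6, 7, 8, 9, 10, 11}, which has 11 elements.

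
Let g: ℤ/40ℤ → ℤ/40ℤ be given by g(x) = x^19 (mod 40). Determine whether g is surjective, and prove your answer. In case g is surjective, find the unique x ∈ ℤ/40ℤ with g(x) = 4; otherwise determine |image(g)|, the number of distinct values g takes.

25

g(0) = 0^19 = 0.
g(10): Repeated squaring mod 40: 10^1 ≡ 10, 10^2 ≡ 10² = 100 ≡ 20, 10^4 ≡ 20² = 400 ≡ 0, 10^8 ≡ 0² = 0, 10^16 ≡ 0² = 0. Since 19 = 16 + 2 + 1, 10^19 ≡ 0·20·10: 0·20 = 0, then 0·10 = 0. So 10^19 ≡ 0 (mod 40).
So g(0) = g(10) = 0 while 0 ≠ 10, so g is not injective.
A non-injective map from the 40-element set ℤ/40ℤ to itself takes at most 39 distinct values, so it cannot be surjective. So g is not surjective.
Since g is not surjective, we determine |image(g)|. Computing x^19 mod 40 for each x (by repeated squaring, reducing mod 40 at every step), the values g(0), g(1), …, g(39) are: 0, 1, 8, 27, 24, 5, 16, 23, 32, 9, 0, 11, 8, 37, 24, 15, 16, 33, 32, 19, 0, 21, 8, 7, 24, 25, 16, 3, 32, 29, 0, 31, 8, 17, 24, 35, 16, 13, 32, 39.
The distinct values are {0, 1, 3, 5, 7, 8, 9, 11, 13, 15, 16, 17, 19, 21, 23, 24, 25, 27, 29, 31, 32, 33, 35, 37, 39}; there are 25 of them.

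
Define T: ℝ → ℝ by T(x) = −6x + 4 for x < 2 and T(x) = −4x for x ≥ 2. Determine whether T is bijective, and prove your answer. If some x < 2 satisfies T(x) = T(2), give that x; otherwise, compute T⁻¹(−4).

4/3

Both pieces are strictly decreasing (slopes −6 and −4), so each is injective on its own interval.
The left piece maps (−∞, 2) onto (−8, ∞); the right piece maps [2, ∞) onto (−∞, −8].
Since −8 = −8, the images partition ℝ: T is injective and surjective, hence bijective.
Because the two images are disjoint, no x < 2 has T(x) = T(2), so we compute T⁻¹(−4): −4 lies in (−8, ∞), so solve −6x + 4 = −4: x = (−4 − 4)/(−6) = 4/3.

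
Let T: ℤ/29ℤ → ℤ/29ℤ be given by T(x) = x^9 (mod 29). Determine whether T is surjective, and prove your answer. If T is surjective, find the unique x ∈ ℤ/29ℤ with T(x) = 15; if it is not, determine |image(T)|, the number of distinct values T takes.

Since 29 is prime, the nonzero elements of ℤ/29ℤ form a cyclic group of order 28.
As gcd(9, 28) = 1, raising to the 9th power is a bijection on this group: if u^9 ≡ v^9 then (uv^{−1})^9 = 1, and the only element of order dividing gcd(9, 28) = 1 is 1, so u = v.
With T(0) = 0 this makes T injective on all of ℤ/29ℤ, hence bijective (finite equal-size domain and codomain). In particular T is surjective.
Since T is surjective, we find the preimage of 15. The inverse of x ↦ x^9 on (ℤ/29ℤ)^× is x ↦ x^25, because 9·25 = 225 = 8·28 + 1 ≡ 1 (mod 28) and x^{28} = 1 for x ≠ 0 (Fermat). So T⁻¹(15) = 15^25 mod 29.
Repeated squaring mod 29: 15^1 ≡ 15, 15^2 ≡ 15² = 225 ≡ 22, 15^4 ≡ 22² = 484 ≡ 20, 15^8 ≡ 20² = 400 ≡ 23, 15^16 ≡ 23² = 529 ≡ 7. Since 25 = 16 + 8 + 1, 15^25 ≡ 7·23·15: 7·23 = 161 ≡ 16, then 16·15 = 240 ≡ 8. So 15^25 ≡ 8 (mod 29).
Hence T⁻¹(15) = 8.

8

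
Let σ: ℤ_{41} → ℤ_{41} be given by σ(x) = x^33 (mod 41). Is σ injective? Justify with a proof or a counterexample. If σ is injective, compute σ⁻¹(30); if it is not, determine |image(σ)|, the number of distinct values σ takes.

13

Since 41 is prime, the nonzero elements of ℤ_{41} form a cyclic group of order 40.
As gcd(33, 40) = 1, raising to the 33rd power is a bijection on this group: if u^33 ≡ v^33 then (uv^{−1})^33 = 1, and the only element of order dividing gcd(33, 40) = 1 is 1, so u = v.
With σ(0) = 0 this makes σ injective on all of ℤ_{41}, hence bijective (finite equal-size domain and codomain). In particular σ is injective.
Since σ is injective, we find the preimage of 30. The inverse of x ↦ x^33 on (ℤ_{41})^× is x ↦ x^17, because 33·17 = 561 = 14·40 + 1 ≡ 1 (mod 40) and x^{40} = 1 for x ≠ 0 (Fermat). So σ⁻¹(30) = 30^17 mod 41.
Repeated squaring mod 41: 30^1 ≡ 30, 30^2 ≡ 30² = 900 ≡ 39, 30^4 ≡ 39² = 1521 ≡ 4, 30^8 ≡ 4² = 16, 30^16 ≡ 16² = 256 ≡ 10. Since 17 = 16 + 1, 30^17 ≡ 10·30: 10·30 = 300 ≡ 13. So 30^17 ≡ 13 (mod 41).
Hence σ⁻¹(30) = 13.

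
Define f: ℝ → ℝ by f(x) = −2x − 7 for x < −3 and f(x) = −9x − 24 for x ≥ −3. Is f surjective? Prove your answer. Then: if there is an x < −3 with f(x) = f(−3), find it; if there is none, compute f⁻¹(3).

Both pieces are strictly decreasing (slopes −2 and −9), so each is injective on its own interval.
The left piece maps (−∞, −3) onto (−1, ∞); the right piece maps [−3, ∞) onto (−∞, 3].
The union (−1, ∞) ∪ (−∞, 3] covers ℝ, so f is surjective.
For the follow-up: the images overlap, so an x < −3 with f(x) = f(−3) exists. f(−3) = 3; solving −2x − 7 = 3 for x < −3 gives x = (3 + 7)/(−2) = −5.

-5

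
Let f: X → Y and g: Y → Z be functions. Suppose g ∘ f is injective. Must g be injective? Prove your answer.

not injective

No. Take X = {0}, Y = {0, 1}, Z = {0, 1}, f(a) = a for each a ∈ X, and g(b) = 0 if b ∈ {0, 1} else g(b) = b.
Then g ∘ f = f is injective (X ⊂ Y and f is the inclusion), but g(0) = g(1) = 0 with 0 ≠ 1, so g is not injective.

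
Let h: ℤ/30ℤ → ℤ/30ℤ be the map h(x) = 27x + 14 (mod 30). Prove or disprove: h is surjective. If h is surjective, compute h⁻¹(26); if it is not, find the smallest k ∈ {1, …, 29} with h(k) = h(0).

10

Since gcd(27, 30) = 3, we have 27x ≡ 0 (mod 3) for all x, so h(x) ≡ 2 (mod 3).
But 0 ≢ 2 (mod 3), so 0 ∈ ℤ/30ℤ has no preimage. Therefore h is not surjective.
Since h is not surjective, we find the least positive k with h(k) = h(0): this means 27k ≡ 0 (mod 30), i.e. 30 ∣ 27k. Since gcd(27, 30) = 3, dividing through by 3 this holds exactly when 10 ∣ 9k, and as gcd(9, 10) = 1, exactly when 10 ∣ k.
The smallest positive such k is 10.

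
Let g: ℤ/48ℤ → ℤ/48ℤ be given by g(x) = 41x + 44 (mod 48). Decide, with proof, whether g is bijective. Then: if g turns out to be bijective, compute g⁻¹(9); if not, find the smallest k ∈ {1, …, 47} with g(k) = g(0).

By definition, injectivity means: for all a, b in the domain, g(a) = g(b) implies a = b.
If g(a) = g(b), then 41a ≡ 41b (mod 48). Because gcd(41, 48) = 1, we may cancel 41 to get a ≡ b (mod 48).
We now compute 41⁻¹ mod 48 explicitly. Euclid's algorithm: 48 = 1·41 + 7, 41 = 5·7 + 6, 7 = 1·6 + 1; back-substituting gives 1 = 41·41 − 35·48, so 41⁻¹ ≡ 41 (mod 48).
For any y ∈ ℤ/48ℤ, x = 41(y − 44) mod 48 satisfies g(x) = 41·41(y − 44) + 44 ≡ y (since 41·41 ≡ 1 mod 48). So every y has a preimage.
So g is bijective.
Since g is bijective, we compute g⁻¹(9): solve 41x + 44 ≡ 9 (mod 48), i.e. 41x ≡ 13 (mod 48).
Multiplying by 41⁻¹ = 41 gives x ≡ 41·13 = 533 = 11·48 + 5 ≡ 5 (mod 48).
Check: g(5) = 41·5 + 44 = 249 = 5·48 + 9 ≡ 9 (mod 48).

5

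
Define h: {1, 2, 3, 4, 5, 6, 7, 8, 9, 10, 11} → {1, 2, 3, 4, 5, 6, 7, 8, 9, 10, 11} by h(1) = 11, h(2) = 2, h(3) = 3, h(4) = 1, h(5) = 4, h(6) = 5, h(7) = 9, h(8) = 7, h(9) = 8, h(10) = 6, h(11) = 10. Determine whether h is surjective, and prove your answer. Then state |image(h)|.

Every element of the codomain has a preimage: 1 = h(4), 2 = h(2), 3 = h(3), 4 = h(5), 5 = h(6), 6 = h(10), 7 = h(8), 8 = h(9), 9 = h(7), 10 = h(11), 11 = h(1).
So h is surjective.
The image of h is {1, 2, 3, 4, 5, 6, 7, 8, 9, 10, 11}, which has 11 elements.

11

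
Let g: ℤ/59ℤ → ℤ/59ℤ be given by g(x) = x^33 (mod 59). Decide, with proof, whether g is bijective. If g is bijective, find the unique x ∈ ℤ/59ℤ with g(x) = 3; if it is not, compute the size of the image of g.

Since 59 is prime, the nonzero elements of ℤ/59ℤ form a cyclic group of order 58.
As gcd(33, 58) = 1, raising to the 33rd power is a bijection on this group: if a^33 ≡ b^33 then (ab^{−1})^33 = 1, and the only element of order dividing gcd(33, 58) = 1 is 1, so a = b.
With g(0) = 0 this makes g injective on all of ℤ/59ℤ, hence bijective (finite equal-size domain and codomain). In particular g is bijective.
Since g is bijective, we find the preimage of 3. The inverse of x ↦ x^33 on (ℤ/59ℤ)^× is x ↦ x^51, because 33·51 = 1683 = 29·58 + 1 ≡ 1 (mod 58) and x^{58} = 1 for x ≠ 0 (Fermat). So g⁻¹(3) = 3^51 mod 59.
Repeated squaring mod 59: 3^1 ≡ 3, 3^2 ≡ 3² = 9, 3^4 ≡ 9² = 81 ≡ 22, 3^8 ≡ 22² = 484 ≡ 12, 3^16 ≡ 12² = 144 ≡ 26, 3^32 ≡ 26² = 676 ≡ 27. Since 51 = 32 + 16 + 2 + 1, 3^51 ≡ 27·26·9·3: 27·26 = 702 ≡ 53, then 53·9 = 477 ≡ 5, then 5·3 = 15. So 3^51 ≡ 15 (mod 59).
Hence g⁻¹(3) = 15.

15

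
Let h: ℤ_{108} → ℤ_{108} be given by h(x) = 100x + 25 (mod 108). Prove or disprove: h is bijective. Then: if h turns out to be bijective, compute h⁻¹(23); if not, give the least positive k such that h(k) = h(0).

We have gcd(100, 108) = 4 > 1. Taking x_1 = 0 and x_2 = 27: h(0) = 25 and h(27) = 100·27 + 25 = 2725 ≡ 25 (mod 108).
So h(0) = h(27) while 0 ≠ 27, therefore h is not injective, hence not bijective.
Since h is not bijective, we find the least positive k with h(k) = h(0): this means 100k ≡ 0 (mod 108), i.e. 108 ∣ 100k. Since gcd(100, 108) = 4, dividing through by 4 this holds exactly when 27 ∣ 25k, and as gcd(25, 27) = 1, exactly when 27 ∣ k.
The smallest positive such k is 27.

27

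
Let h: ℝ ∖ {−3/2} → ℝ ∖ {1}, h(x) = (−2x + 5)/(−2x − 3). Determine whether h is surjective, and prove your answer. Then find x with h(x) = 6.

For any y ≠ 1, solving y(−2x − 3) = −2x + 5 for x gives a well-defined x ≠ −3/2. So h is surjective.
Solving h(x) = 6: cross-multiplying gives −2x + 5 = 6(−2x − 3), which rearranges to 10x = −23, so x = −23/10.

-23/10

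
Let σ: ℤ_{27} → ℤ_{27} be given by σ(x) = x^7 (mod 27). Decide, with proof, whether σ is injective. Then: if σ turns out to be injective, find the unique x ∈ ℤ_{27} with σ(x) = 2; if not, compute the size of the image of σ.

19

σ(0) = 0^7 = 0.
σ(3): Repeated squaring mod 27: 3^1 ≡ 3, 3^2 ≡ 3² = 9, 3^4 ≡ 9² = 81 ≡ 0. Since 7 = 4 + 2 + 1, 3^7 ≡ 0·9·3: 0·9 = 0, then 0·3 = 0. So 3^7 ≡ 0 (mod 27).
So σ(0) = σ(3) = 0 while 0 ≠ 3, therefore σ is not injective.
Since σ is not injective, we determine |image(σ)|. Computing x^7 mod 27 for each x (by repeated squaring, reducing mod 27 at every step), the values σ(0), σ(1), …, σ(26) are: 0, 1, 20, 0, 22, 14, 0, 16, 8, 0, 10, 2, 0, 4, 23, 0, 25, 17, 0, 19, 11, 0, 13, 5, 0, 7, 26.
The distinct values are {0, 1, 2, 4, 5, 7, 8, 10, 11, 13, 14, 16, 17, 19, 20, 22, 23, 25, 26}; there are 19 of them.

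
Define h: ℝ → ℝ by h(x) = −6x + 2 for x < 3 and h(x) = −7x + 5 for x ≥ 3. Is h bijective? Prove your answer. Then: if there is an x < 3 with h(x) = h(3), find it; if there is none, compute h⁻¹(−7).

3/2

Both pieces are strictly decreasing (slopes −6 and −7), so each is injective on its own interval.
The left piece maps (−∞, 3) onto (−16, ∞); the right piece maps [3, ∞) onto (−∞, −16].
Since −16 = −16, the images partition ℝ: h is injective and surjective, hence bijective.
Because the two images are disjoint, no x < 3 has h(x) = h(3), so we compute h⁻¹(−7): −7 lies in (−16, ∞), so solve −6x + 2 = −7: x = (−7 − 2)/(−6) = 3/2.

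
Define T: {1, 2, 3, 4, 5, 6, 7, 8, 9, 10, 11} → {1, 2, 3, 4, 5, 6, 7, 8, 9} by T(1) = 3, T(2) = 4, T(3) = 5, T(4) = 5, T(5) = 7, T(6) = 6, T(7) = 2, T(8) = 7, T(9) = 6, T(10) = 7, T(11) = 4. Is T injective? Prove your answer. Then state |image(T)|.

6

T(3) = 5 = T(4) with 3 ≠ 4, so T is not injective.
The image of T is {2, 3, 4, 5, 6, 7}, which has 6 elements.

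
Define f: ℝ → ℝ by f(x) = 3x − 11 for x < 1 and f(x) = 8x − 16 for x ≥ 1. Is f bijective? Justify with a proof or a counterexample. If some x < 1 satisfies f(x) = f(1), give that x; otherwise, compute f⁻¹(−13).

-2/3

Both pieces are strictly increasing (slopes 3 and 8), so each is injective on its own interval.
The left piece maps (−∞, 1) onto (−∞, −8); the right piece maps [1, ∞) onto [−8, ∞).
Since −8 = −8, the images partition ℝ: f is injective and surjective, hence bijective.
Because the two images are disjoint, no x < 1 has f(x) = f(1), so we compute f⁻¹(−13): −13 lies in (−∞, −8), so solve 3x − 11 = −13: x = (−13 + 11)/3 = −2/3.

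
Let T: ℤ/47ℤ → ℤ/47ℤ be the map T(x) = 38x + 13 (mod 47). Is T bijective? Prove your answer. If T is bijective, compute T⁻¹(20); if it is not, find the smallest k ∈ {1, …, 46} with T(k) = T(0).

Suppose T(a) = T(b) in ℤ/47ℤ. Then 38a + 13 ≡ 38b + 13 (mod 47), so 38(a − b) ≡ 0 (mod 47).
Since gcd(38, 47) = 1, 38 is invertible modulo 47, thus a − b ≡ 0 (mod 47), i.e. a = b.
We now compute 38⁻¹ mod 47 explicitly. Euclid's algorithm: 47 = 1·38 + 9, 38 = 4·9 + 2, 9 = 4·2 + 1; back-substituting gives 1 = 26·38 − 21·47, so 38⁻¹ ≡ 26 (mod 47).
Then y ↦ 26(y − 13) is a two-sided inverse to T, so every y ∈ ℤ/47ℤ has a preimage.
Hence T is bijective.
Since T is bijective, we find T⁻¹(20): we need 38x ≡ 20 − 13 ≡ 7 (mod 47). Using 38⁻¹ = 26: x ≡ 26·7 = 182 = 3·47 + 41, so x = 41.
Check: T(41) = 38·41 + 13 = 1571 = 33·47 + 20 ≡ 20 (mod 47).

41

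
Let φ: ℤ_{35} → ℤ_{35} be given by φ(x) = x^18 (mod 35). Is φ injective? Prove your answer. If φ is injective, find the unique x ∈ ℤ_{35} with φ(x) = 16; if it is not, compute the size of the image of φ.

6

φ(2): Repeated squaring mod 35: 2^1 ≡ 2, 2^2 ≡ 2² = 4, 2^4 ≡ 4² = 16, 2^8 ≡ 16² = 256 ≡ 11, 2^16 ≡ 11² = 121 ≡ 16. Since 18 = 16 + 2, 2^18 ≡ 16·4: 16·4 = 64 ≡ 29. So 2^18 ≡ 29 (mod 35).
φ(3): Repeated squaring mod 35: 3^1 ≡ 3, 3^2 ≡ 3² = 9, 3^4 ≡ 9² = 81 ≡ 11, 3^8 ≡ 11² = 121 ≡ 16, 3^16 ≡ 16² = 256 ≡ 11. Since 18 = 16 + 2, 3^18 ≡ 11·9: 11·9 = 99 ≡ 29. So 3^18 ≡ 29 (mod 35).
So φ(2) = φ(3) = 29 while 2 ≠ 3, therefore φ is not injective.
Since φ is not injective, we determine |image(φ)|. Computing x^18 mod 35 for each x (by repeated squaring, reducing mod 35 at every step), the values φ(0), φ(1), …, φ(34) are: 0, 1, 29, 29, 1, 15, 1, 14, 29, 1, 15, 1, 29, 29, 21, 15, 1, 29, 29, 1, 15, 21, 29, 29, 1, 15, 1, 29, 14, 1, 15, 1, 29, 29, 1.
The distinct values are {0, 1, 14, 15, 21, 29}; there are 6 of them.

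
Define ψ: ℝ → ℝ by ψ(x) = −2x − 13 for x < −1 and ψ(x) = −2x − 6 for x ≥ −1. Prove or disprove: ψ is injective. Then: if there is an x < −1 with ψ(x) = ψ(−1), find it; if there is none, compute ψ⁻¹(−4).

Both pieces are strictly decreasing (slopes −2 and −2), so each is injective on its own interval.
The left piece maps (−∞, −1) onto (−11, ∞); the right piece maps [−1, ∞) onto (−∞, −4].
These images overlap. In particular ψ(−1) = −4 (right piece), and solving −2x − 13 = −4 on the left piece gives x = −9/2 < −1.
So ψ(−9/2) = ψ(−1) with −9/2 ≠ −1, and ψ is not injective. This x = −9/2 is the requested value below −1.

-9/2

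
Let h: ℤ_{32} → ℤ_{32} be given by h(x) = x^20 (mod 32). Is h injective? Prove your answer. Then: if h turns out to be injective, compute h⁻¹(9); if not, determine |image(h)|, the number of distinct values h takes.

3

h(0) = 0^20 = 0.
h(2): Repeated squaring mod 32: 2^1 ≡ 2, 2^2 ≡ 2² = 4, 2^4 ≡ 4² = 16, 2^8 ≡ 16² = 256 ≡ 0, 2^16 ≡ 0² = 0. Since 20 = 16 + 4, 2^20 ≡ 0·16: 0·16 = 0. So 2^20 ≡ 0 (mod 32).
So h(0) = h(2) = 0 while 0 ≠ 2, so h is not injective.
Since h is not injective, we determine |image(h)|. Computing x^20 mod 32 for each x (by repeated squaring, reducing mod 32 at every step), the values h(0), h(1), …, h(31) are: 0, 1, 0, 17, 0, 17, 0, 1, 0, 1, 0, 17, 0, 17, 0, 1, 0, 1, 0, 17, 0, 17, 0, 1, 0, 1, 0, 17, 0, 17, 0, 1.
The distinct values are {0, 1, 17}; there are 3 of them.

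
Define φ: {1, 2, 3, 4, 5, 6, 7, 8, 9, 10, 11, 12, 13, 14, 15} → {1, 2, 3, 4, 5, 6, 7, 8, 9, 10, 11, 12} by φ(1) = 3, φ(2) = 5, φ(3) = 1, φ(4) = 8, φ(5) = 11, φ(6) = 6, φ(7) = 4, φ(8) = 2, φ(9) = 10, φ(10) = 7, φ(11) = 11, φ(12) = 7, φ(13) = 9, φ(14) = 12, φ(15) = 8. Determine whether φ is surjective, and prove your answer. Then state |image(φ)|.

Every element of the codomain has a preimage: 1 = φ(3), 2 = φ(8), 3 = φ(1), 4 = φ(7), 5 = φ(2), 6 = φ(6), 7 = φ(10), 8 = φ(4), 9 = φ(13), 10 = φ(9), 11 = φ(5), 12 = φ(14).
Therefore φ is surjective.
The image of φ is {1, 2, 3, 4, 5, 6, 7, 8, 9, 10, 11, 12}, which has 12 elements.

12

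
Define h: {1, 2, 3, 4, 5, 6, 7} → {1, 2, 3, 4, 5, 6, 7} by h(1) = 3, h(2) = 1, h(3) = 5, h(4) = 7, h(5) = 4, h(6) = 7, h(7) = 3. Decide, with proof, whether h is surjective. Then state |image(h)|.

5

No element maps to 2, so h is not surjective.
The image of h is {1, 3, 4, 5, 7}, which has 5 elements.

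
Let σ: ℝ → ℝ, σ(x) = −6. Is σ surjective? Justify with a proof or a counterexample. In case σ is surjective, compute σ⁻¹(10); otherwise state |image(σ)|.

σ(x) = −6 for all x, so −5 has no preimage and σ is not surjective.
Since σ is not surjective, we state |image(σ)|: the image of σ is {−6}, which has 1 element.

1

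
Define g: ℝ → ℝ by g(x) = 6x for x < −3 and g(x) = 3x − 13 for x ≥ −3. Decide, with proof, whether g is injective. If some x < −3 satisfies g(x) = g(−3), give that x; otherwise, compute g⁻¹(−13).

-11/3

Both pieces are strictly increasing (slopes 6 and 3), so each is injective on its own interval.
The left piece maps (−∞, −3) onto (−∞, −18); the right piece maps [−3, ∞) onto [−22, ∞).
These images overlap. In particular g(−3) = −22 (right piece), and solving 6x = −22 on the left piece gives x = −11/3 < −3.
So g(−11/3) = g(−3) with −11/3 ≠ −3, and g is not injective. This x = −11/3 is the requested value below −3.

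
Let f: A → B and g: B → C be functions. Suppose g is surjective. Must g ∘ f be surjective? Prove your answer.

No. Take A = {1}, B = C = {1, 2, 3, 4}, f(1) = 1, and g = identity (surjective).
Then (g ∘ f)(1) = 1, and 4 ∈ C has no preimage under g ∘ f, so g ∘ f is not surjective.

not surjective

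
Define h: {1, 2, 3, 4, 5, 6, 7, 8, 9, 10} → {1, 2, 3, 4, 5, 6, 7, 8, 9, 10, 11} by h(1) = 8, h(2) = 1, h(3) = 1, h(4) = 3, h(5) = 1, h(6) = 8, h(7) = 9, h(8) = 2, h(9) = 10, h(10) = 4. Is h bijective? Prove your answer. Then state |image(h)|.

7

h(2) = 1 = h(3) with 2 ≠ 3, so h is not injective, hence not bijective.
The image of h is {1, 2, 3, 4, 8, 9, 10}, which has 7 elements.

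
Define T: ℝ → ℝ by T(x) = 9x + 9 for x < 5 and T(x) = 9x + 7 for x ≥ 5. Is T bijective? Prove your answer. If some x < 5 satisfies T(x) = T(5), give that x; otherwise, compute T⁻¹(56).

43/9

Both pieces are strictly increasing (slopes 9 and 9), so each is injective on its own interval.
The left piece maps (−∞, 5) onto (−∞, 54); the right piece maps [5, ∞) onto [52, ∞).
These images overlap. In particular T(5) = 52 (right piece), and solving 9x + 9 = 52 on the left piece gives x = 43/9 < 5.
So T(43/9) = T(5) with 43/9 ≠ 5, and T is not injective, hence not bijective. This x = 43/9 is the requested value below 5.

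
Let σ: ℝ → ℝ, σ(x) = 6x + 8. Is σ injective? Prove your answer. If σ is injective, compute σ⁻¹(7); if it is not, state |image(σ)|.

-1/6

Suppose σ(u) = σ(v). Then 6u + 8 = 6v + 8, so 6u = 6v, so u = v.
So σ is injective.
Since σ is injective, we compute σ⁻¹(7) = (7 − 8)/6 = −1/6.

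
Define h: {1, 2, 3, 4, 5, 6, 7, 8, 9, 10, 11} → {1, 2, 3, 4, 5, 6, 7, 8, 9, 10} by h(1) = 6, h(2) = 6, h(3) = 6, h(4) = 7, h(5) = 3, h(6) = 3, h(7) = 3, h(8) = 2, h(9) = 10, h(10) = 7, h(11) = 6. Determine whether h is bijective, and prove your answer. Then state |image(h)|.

5

h(1) = 6 = h(2) with 1 ≠ 2, so h is not injective, hence not bijective.
The image of h is {2, 3, 6, 7, 10}, which has 5 elements.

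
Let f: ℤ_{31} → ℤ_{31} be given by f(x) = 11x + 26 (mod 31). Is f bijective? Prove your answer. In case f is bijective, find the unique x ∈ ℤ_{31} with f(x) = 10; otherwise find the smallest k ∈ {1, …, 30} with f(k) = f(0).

Suppose f(u) = f(v) in ℤ_{31}. Then 11u + 26 ≡ 11v + 26 (mod 31), therefore 11(u − v) ≡ 0 (mod 31).
Since gcd(11, 31) = 1, 11 is invertible modulo 31, therefore u − v ≡ 0 (mod 31), i.e. u = v.
We now compute 11⁻¹ mod 31 explicitly. Euclid's algorithm: 31 = 2·11 + 9, 11 = 1·9 + 2, 9 = 4·2 + 1; back-substituting gives 1 = 17·11 − 6·31, so 11⁻¹ ≡ 17 (mod 31).
For any y ∈ ℤ_{31}, x = 17(y − 26) mod 31 satisfies f(x) = 11·17(y − 26) + 26 ≡ y (since 11·17 ≡ 1 mod 31). So every y has a preimage.
Hence f is bijective.
Since f is bijective, we compute f⁻¹(10): solve 11x + 26 ≡ 10 (mod 31), i.e. 11x ≡ 15 (mod 31).
Multiplying by 11⁻¹ = 17 gives x ≡ 17·15 = 255 = 8·31 + 7 ≡ 7 (mod 31).
Check: f(7) = 11·7 + 26 = 103 = 3·31 + 10 ≡ 10 (mod 31).

7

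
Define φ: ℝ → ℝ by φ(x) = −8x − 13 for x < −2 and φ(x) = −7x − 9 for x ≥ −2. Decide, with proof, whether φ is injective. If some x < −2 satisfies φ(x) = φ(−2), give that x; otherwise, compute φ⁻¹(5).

Both pieces are strictly decreasing (slopes −8 and −7), so each is injective on its own interval.
The left piece maps (−∞, −2) onto (3, ∞); the right piece maps [−2, ∞) onto (−∞, 5].
These images overlap. In particular φ(−2) = 5 (right piece), and solving −8x − 13 = 5 on the left piece gives x = −9/4 < −2.
So φ(−9/4) = φ(−2) with −9/4 ≠ −2, and φ is not injective. This x = −9/4 is the requested value below −2.

-9/4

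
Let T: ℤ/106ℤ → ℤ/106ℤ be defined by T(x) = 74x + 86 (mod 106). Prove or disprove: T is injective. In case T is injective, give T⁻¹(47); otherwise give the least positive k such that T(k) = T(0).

We have gcd(74, 106) = 2 > 1. Taking s = 0 and t = 53: T(0) = 86 and T(53) = 74·53 + 86 = 4008 ≡ 86 (mod 106).
So T(0) = T(53) while 0 ≠ 53, thus T is not injective.
Since T is not injective, we find the least positive k with T(k) = T(0): this means 74k ≡ 0 (mod 106), i.e. 106 ∣ 74k. Since gcd(74, 106) = 2, dividing through by 2 this holds exactly when 53 ∣ 37k, and as gcd(37, 53) = 1, exactly when 53 ∣ k.
The smallest positive such k is 53.

53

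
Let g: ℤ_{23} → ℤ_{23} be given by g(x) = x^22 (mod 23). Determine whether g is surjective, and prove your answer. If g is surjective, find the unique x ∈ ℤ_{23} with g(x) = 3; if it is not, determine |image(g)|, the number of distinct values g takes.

2

g(1) = 1^22 = 1.
g(2): Repeated squaring mod 23: 2^1 ≡ 2, 2^2 ≡ 2² = 4, 2^4 ≡ 4² = 16, 2^8 ≡ 16² = 256 ≡ 3, 2^16 ≡ 3² = 9. Since 22 = 16 + 4 + 2, 2^22 ≡ 9·16·4: 9·16 = 144 ≡ 6, then 6·4 = 24 ≡ 1. So 2^22 ≡ 1 (mod 23).
So g(1) = g(2) = 1 while 1 ≠ 2, hence g is not injective.
A non-injective map from the 23-element set ℤ_{23} to itself takes at most 22 distinct values, so it cannot be surjective. So g is not surjective.
Since g is not surjective, we determine |image(g)|. Computing x^22 mod 23 for each x (by repeated squaring, reducing mod 23 at every step), the values g(0), g(1), …, g(22) are: 0, 1, 1, 1, 1, 1, 1, 1, 1, 1, 1, 1, 1, 1, 1, 1, 1, 1, 1, 1, 1, 1, 1.
The distinct values are {0, 1}; there are 2 of them.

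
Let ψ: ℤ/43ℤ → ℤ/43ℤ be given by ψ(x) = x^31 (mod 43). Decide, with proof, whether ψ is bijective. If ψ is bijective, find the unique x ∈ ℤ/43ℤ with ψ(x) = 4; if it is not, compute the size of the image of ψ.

Since 43 is prime, the nonzero elements of ℤ/43ℤ form a cyclic group of order 42.
As gcd(31, 42) = 1, raising to the 31st power is a bijection on this group: if u^31 ≡ v^31 then (uv^{−1})^31 = 1, and the only element of order dividing gcd(31, 42) = 1 is 1, so u = v.
With ψ(0) = 0 this makes ψ injective on all of ℤ/43ℤ, hence bijective (finite equal-size domain and codomain). In particular ψ is bijective.
Since ψ is bijective, we find the preimage of 4. The inverse of x ↦ x^31 on (ℤ/43ℤ)^× is x ↦ x^19, because 31·19 = 589 = 14·42 + 1 ≡ 1 (mod 42) and x^{42} = 1 for x ≠ 0 (Fermat). So ψ⁻¹(4) = 4^19 mod 43.
Repeated squaring mod 43: 4^1 ≡ 4, 4^2 ≡ 4² = 16, 4^4 ≡ 16² = 256 ≡ 41, 4^8 ≡ 41² = 1681 ≡ 4, 4^16 ≡ 4² = 16. Since 19 = 16 + 2 + 1, 4^19 ≡ 16·16·4: 16·16 = 256 ≡ 41, then 41·4 = 164 ≡ 35. So 4^19 ≡ 35 (mod 43).
Hence ψ⁻¹(4) = 35.

35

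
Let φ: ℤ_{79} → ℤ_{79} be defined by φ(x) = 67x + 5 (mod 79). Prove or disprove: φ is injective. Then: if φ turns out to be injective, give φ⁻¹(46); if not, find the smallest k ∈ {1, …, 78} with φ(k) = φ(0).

69

If φ(x_1) = φ(x_2), then 67x_1 ≡ 67x_2 (mod 79). Because gcd(67, 79) = 1, we may cancel 67 to get x_1 ≡ x_2 (mod 79).
So φ is injective.
We now compute 67⁻¹ mod 79 explicitly. Euclid's algorithm: 79 = 1·67 + 12, 67 = 5·12 + 7, 12 = 1·7 + 5, 7 = 1·5 + 2, 5 = 2·2 + 1; back-substituting gives 1 = 46·67 − 39·79, so 67⁻¹ ≡ 46 (mod 79).
Since φ is injective, we find φ⁻¹(46): we need 67x ≡ 46 − 5 ≡ 41 (mod 79). Using 67⁻¹ = 46: x ≡ 46·41 = 1886 = 23·79 + 69, so x = 69.
Check: φ(69) = 67·69 + 5 = 4628 = 58·79 + 46 ≡ 46 (mod 79).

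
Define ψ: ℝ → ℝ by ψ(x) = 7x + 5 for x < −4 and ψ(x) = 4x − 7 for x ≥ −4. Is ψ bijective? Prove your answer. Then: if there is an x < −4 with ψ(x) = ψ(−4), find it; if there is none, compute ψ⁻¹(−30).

-5

Both pieces are strictly increasing (slopes 7 and 4), so each is injective on its own interval.
The left piece maps (−∞, −4) onto (−∞, −23); the right piece maps [−4, ∞) onto [−23, ∞).
Since −23 = −23, the images partition ℝ: ψ is injective and surjective, hence bijective.
Because the two images are disjoint, no x < −4 has ψ(x) = ψ(−4), so we compute ψ⁻¹(−30): −30 lies in (−∞, −23), so solve 7x + 5 = −30: x = (−30 − 5)/7 = −5.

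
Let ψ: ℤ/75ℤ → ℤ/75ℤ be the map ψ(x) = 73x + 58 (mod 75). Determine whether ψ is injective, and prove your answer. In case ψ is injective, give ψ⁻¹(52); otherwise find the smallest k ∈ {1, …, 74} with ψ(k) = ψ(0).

Suppose ψ(x_1) = ψ(x_2) in ℤ/75ℤ. Then 73x_1 + 58 ≡ 73x_2 + 58 (mod 75), hence 73(x_1 − x_2) ≡ 0 (mod 75).
Since gcd(73, 75) = 1, 73 is invertible modulo 75, thus x_1 − x_2 ≡ 0 (mod 75), i.e. x_1 = x_2.
Hence ψ is injective.
We now compute 73⁻¹ mod 75 explicitly. Euclid's algorithm: 75 = 1·73 + 2, 73 = 36·2 + 1; back-substituting gives 1 = 37·73 − 36·75, so 73⁻¹ ≡ 37 (mod 75).
Since ψ is injective, we find ψ⁻¹(52): we need 73x ≡ 52 − 58 ≡ 69 (mod 75). Using 73⁻¹ = 37: x ≡ 37·69 = 2553 = 34·75 + 3, so x = 3.
Check: ψ(3) = 73·3 + 58 = 277 = 3·75 + 52 ≡ 52 (mod 75).

3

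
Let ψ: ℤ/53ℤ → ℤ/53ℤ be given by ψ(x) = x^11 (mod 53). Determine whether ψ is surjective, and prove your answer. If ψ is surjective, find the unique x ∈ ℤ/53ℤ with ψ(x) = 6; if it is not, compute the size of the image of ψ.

37

Since 53 is prime, the nonzero elements of ℤ/53ℤ form a cyclic group of order 52.
As gcd(11, 52) = 1, raising to the 11th power is a bijection on this group: if x_1^11 ≡ x_2^11 then (x_1x_2^{−1})^11 = 1, and the only element of order dividing gcd(11, 52) = 1 is 1, so x_1 = x_2.
With ψ(0) = 0 this makes ψ injective on all of ℤ/53ℤ, hence bijective (finite equal-size domain and codomain). In particular ψ is surjective.
Since ψ is surjective, we find the preimage of 6. The inverse of x ↦ x^11 on (ℤ/53ℤ)^× is x ↦ x^19, because 11·19 = 209 = 4·52 + 1 ≡ 1 (mod 52) and x^{52} = 1 for x ≠ 0 (Fermat). So ψ⁻¹(6) = 6^19 mod 53.
Repeated squaring mod 53: 6^1 ≡ 6, 6^2 ≡ 6² = 36, 6^4 ≡ 36² = 1296 ≡ 24, 6^8 ≡ 24² = 576 ≡ 46, 6^16 ≡ 46² = 2116 ≡ 49. Since 19 = 16 + 2 + 1, 6^19 ≡ 49·36·6: 49·36 = 1764 ≡ 15, then 15·6 = 90 ≡ 37. So 6^19 ≡ 37 (mod 53).
Hence ψ⁻¹(6) = 37.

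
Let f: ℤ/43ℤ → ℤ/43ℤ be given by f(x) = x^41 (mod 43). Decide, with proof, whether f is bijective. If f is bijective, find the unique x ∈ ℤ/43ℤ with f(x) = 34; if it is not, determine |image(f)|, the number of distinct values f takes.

Since 43 is prime, the nonzero elements of ℤ/43ℤ form a cyclic group of order 42.
As gcd(41, 42) = 1, raising to the 41st power is a bijection on this group: if x_1^41 ≡ x_2^41 then (x_1x_2^{−1})^41 = 1, and the only element of order dividing gcd(41, 42) = 1 is 1, so x_1 = x_2.
With f(0) = 0 this makes f injective on all of ℤ/43ℤ, hence bijective (finite equal-size domain and codomain). In particular f is bijective.
Since f is bijective, we find the preimage of 34. The inverse of x ↦ x^41 on (ℤ/43ℤ)^× is x ↦ x^41, because 41·41 = 1681 = 40·42 + 1 ≡ 1 (mod 42) and x^{42} = 1 for x ≠ 0 (Fermat). So f⁻¹(34) = 34^41 mod 43.
Repeated squaring mod 43: 34^1 ≡ 34, 34^2 ≡ 34² = 1156 ≡ 38, 34^4 ≡ 38² = 1444 ≡ 25, 34^8 ≡ 25² = 625 ≡ 23, 34^16 ≡ 23² = 529 ≡ 13, 34^32 ≡ 13² = 169 ≡ 40. Since 41 = 32 + 8 + 1, 34^41 ≡ 40·23·34: 40·23 = 920 ≡ 17, then 17·34 = 578 ≡ 19. So 34^41 ≡ 19 (mod 43).
Hence f⁻¹(34) = 19.

19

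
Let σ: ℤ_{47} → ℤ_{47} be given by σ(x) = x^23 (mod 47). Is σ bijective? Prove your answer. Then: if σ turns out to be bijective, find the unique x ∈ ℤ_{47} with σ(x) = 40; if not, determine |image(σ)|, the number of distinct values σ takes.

σ(1) = 1^23 = 1.
σ(2): Repeated squaring mod 47: 2^1 ≡ 2, 2^2 ≡ 2² = 4, 2^4 ≡ 4² = 16, 2^8 ≡ 16² = 256 ≡ 21, 2^16 ≡ 21² = 441 ≡ 18. Since 23 = 16 + 4 + 2 + 1, 2^23 ≡ 18·16·4·2: 18·16 = 288 ≡ 6, then 6·4 = 24, then 24·2 = 48 ≡ 1. So 2^23 ≡ 1 (mod 47).
So σ(1) = σ(2) = 1 while 1 ≠ 2, so σ is not injective, hence not bijective.
Since σ is not bijective, we determine |image(σ)|. Computing x^23 mod 47 for each x (by repeated squaring, reducing mod 47 at every step), the values σ(0), σ(1), …, σ(46) are: 0, 1, 1, 1, 1, 46, 1, 1, 1, 1, 46, 46, 1, 46, 1, 46, 1, 1, 1, 46, 46, 1, 46, 46, 1, 1, 46, 1, 1, 46, 46, 46, 1, 46, 1, 46, 1, 1, 46, 46, 46, 46, 1, 46, 46, 46, 46.
The distinct values are {0, 1, 46}; there are 3 of them.

3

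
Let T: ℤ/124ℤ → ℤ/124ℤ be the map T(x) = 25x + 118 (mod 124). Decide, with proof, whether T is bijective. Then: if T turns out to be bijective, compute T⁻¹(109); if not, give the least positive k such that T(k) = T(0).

Suppose T(s) = T(t) in ℤ/124ℤ. Then 25s + 118 ≡ 25t + 118 (mod 124), so 25(s − t) ≡ 0 (mod 124).
Since gcd(25, 124) = 1, 25 is invertible modulo 124, therefore s − t ≡ 0 (mod 124), i.e. s = t.
We now compute 25⁻¹ mod 124 explicitly. Euclid's algorithm: 124 = 4·25 + 24, 25 = 1·24 + 1; back-substituting gives 1 = 5·25 − 1·124, so 25⁻¹ ≡ 5 (mod 124).
Then y ↦ 5(y − 118) is a two-sided inverse to T, so every y ∈ ℤ/124ℤ has a preimage.
Hence T is bijective.
Since T is bijective, we find T⁻¹(109): we need 25x ≡ 109 − 118 ≡ 115 (mod 124). Using 25⁻¹ = 5: x ≡ 5·115 = 575 = 4·124 + 79, so x = 79.
Check: T(79) = 25·79 + 118 = 2093 = 16·124 + 109 ≡ 109 (mod 124).

79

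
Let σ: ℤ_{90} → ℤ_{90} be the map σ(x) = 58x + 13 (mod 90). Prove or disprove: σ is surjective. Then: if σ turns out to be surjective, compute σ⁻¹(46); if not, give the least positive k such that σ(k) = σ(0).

45

Since gcd(58, 90) = 2, we have 58x ≡ 0 (mod 2) for all x, so σ(x) ≡ 1 (mod 2).
But 0 ≢ 1 (mod 2), so 0 ∈ ℤ_{90} has no preimage. So σ is not surjective.
Since σ is not surjective, we find the least positive k with σ(k) = σ(0): this means 58k ≡ 0 (mod 90), i.e. 90 ∣ 58k. Since gcd(58, 90) = 2, dividing through by 2 this holds exactly when 45 ∣ 29k, and as gcd(29, 45) = 1, exactly when 45 ∣ k.
The smallest positive such k is 45.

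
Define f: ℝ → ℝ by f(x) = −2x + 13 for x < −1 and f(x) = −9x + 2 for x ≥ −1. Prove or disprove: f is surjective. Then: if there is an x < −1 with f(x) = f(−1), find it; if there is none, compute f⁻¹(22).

Both pieces are strictly decreasing (slopes −2 and −9), so each is injective on its own interval.
The left piece maps (−∞, −1) onto (15, ∞); the right piece maps [−1, ∞) onto (−∞, 11].
The union (15, ∞) ∪ (−∞, 11] omits the interval between 15 and 11; in particular 15 has no preimage. So f is not surjective.
Because the two images are disjoint, no x < −1 has f(x) = f(−1), so we compute f⁻¹(22): 22 lies in (15, ∞), so solve −2x + 13 = 22: x = (22 − 13)/(−2) = −9/2.

-9/2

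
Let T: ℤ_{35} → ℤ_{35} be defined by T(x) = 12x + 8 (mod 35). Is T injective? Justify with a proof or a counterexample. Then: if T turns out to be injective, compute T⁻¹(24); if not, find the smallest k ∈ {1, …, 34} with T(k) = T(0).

Suppose T(x_1) = T(x_2) in ℤ_{35}. Then 12x_1 + 8 ≡ 12x_2 + 8 (mod 35), so 12(x_1 − x_2) ≡ 0 (mod 35).
Since gcd(12, 35) = 1, 12 is invertible modulo 35, hence x_1 − x_2 ≡ 0 (mod 35), i.e. x_1 = x_2.
Hence T is injective.
We now compute 12⁻¹ mod 35 explicitly. Euclid's algorithm: 35 = 2·12 + 11, 12 = 1·11 + 1; back-substituting gives 1 = 3·12 − 1·35, so 12⁻¹ ≡ 3 (mod 35).
Since T is injective, we compute T⁻¹(24): solve 12x + 8 ≡ 24 (mod 35), i.e. 12x ≡ 16 (mod 35).
Multiplying by 12⁻¹ = 3 gives x ≡ 3·16 = 48 = 1·35 + 13 ≡ 13 (mod 35).
Check: T(13) = 12·13 + 8 = 164 = 4·35 + 24 ≡ 24 (mod 35).

13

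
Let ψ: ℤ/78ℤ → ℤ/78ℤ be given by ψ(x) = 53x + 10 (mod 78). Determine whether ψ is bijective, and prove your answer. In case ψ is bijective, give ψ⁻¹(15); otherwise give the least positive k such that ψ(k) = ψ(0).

Recall that ψ is injective if ψ(x_1) = ψ(x_2) implies x_1 = x_2.
Suppose ψ(x_1) = ψ(x_2) in ℤ/78ℤ. Then 53x_1 + 10 ≡ 53x_2 + 10 (mod 78), thus 53(x_1 − x_2) ≡ 0 (mod 78).
Since gcd(53, 78) = 1, 53 is invertible modulo 78, thus x_1 − x_2 ≡ 0 (mod 78), i.e. x_1 = x_2.
We now compute 53⁻¹ mod 78 explicitly. Euclid's algorithm: 78 = 1·53 + 25, 53 = 2·25 + 3, 25 = 8·3 + 1; back-substituting gives 1 = 53·53 − 36·78, so 53⁻¹ ≡ 53 (mod 78).
For any y ∈ ℤ/78ℤ, x = 53(y − 10) mod 78 satisfies ψ(x) = 53·53(y − 10) + 10 ≡ y (since 53·53 ≡ 1 mod 78). So every y has a preimage.
Hence ψ is bijective.
Since ψ is bijective, we find ψ⁻¹(15): we need 53x ≡ 15 − 10 ≡ 5 (mod 78). Using 53⁻¹ = 53: x ≡ 53·5 = 265 = 3·78 + 31, so x = 31.
Check: ψ(31) = 53·31 + 10 = 1653 = 21·78 + 15 ≡ 15 (mod 78).

31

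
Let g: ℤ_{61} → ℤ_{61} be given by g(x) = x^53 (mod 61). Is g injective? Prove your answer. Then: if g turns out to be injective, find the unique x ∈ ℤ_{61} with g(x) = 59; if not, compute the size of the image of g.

17

Since 61 is prime, the nonzero elements of ℤ_{61} form a cyclic group of order 60.
As gcd(53, 60) = 1, raising to the 53rd power is a bijection on this group: if x_1^53 ≡ x_2^53 then (x_1x_2^{−1})^53 = 1, and the only element of order dividing gcd(53, 60) = 1 is 1, so x_1 = x_2.
With g(0) = 0 this makes g injective on all of ℤ_{61}, hence bijective (finite equal-size domain and codomain). In particular g is injective.
Since g is injective, we find the preimage of 59. The inverse of x ↦ x^53 on (ℤ_{61})^× is x ↦ x^17, because 53·17 = 901 = 15·60 + 1 ≡ 1 (mod 60) and x^{60} = 1 for x ≠ 0 (Fermat). So g⁻¹(59) = 59^17 mod 61.
Repeated squaring mod 61: 59^1 ≡ 59, 59^2 ≡ 59² = 3481 ≡ 4, 59^4 ≡ 4² = 16, 59^8 ≡ 16² = 256 ≡ 12, 59^16 ≡ 12² = 144 ≡ 22. Since 17 = 16 + 1, 59^17 ≡ 22·59: 22·59 = 1298 ≡ 17. So 59^17 ≡ 17 (mod 61).
Hence g⁻¹(59) = 17.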